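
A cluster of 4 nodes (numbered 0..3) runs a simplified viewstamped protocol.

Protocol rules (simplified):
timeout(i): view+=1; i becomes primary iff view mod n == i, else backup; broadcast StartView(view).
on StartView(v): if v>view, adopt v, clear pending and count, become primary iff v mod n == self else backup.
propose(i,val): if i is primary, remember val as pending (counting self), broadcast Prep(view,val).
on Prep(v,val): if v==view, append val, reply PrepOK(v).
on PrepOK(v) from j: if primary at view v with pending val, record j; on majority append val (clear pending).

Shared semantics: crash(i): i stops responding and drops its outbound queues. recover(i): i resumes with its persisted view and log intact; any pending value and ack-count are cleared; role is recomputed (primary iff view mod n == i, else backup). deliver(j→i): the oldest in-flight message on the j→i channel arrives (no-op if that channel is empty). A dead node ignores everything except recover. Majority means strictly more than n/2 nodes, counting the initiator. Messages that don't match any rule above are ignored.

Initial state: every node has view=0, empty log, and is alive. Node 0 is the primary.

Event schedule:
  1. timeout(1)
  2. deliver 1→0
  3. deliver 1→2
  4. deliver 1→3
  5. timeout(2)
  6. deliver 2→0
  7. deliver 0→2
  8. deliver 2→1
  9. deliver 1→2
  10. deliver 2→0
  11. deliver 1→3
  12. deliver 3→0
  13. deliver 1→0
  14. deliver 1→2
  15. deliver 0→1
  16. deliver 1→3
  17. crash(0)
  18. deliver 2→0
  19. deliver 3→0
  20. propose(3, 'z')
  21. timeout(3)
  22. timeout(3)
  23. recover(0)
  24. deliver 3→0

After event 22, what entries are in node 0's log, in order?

after 1 — timeout(1): n1:prim/v1/[-]
after 2 — deliver 1→0: n0:back/v1/[-]
after 3 — deliver 1→2: n2:back/v1/[-]
after 4 — deliver 1→3: n3:back/v1/[-]
after 5 — timeout(2): n2:prim/v2/[-]
after 6 — deliver 2→0: n0:back/v2/[-]
after 7 — deliver 0→2: ·
after 8 — deliver 2→1: n1:back/v2/[-]
after 9 — deliver 1→2: ·
after 10 — deliver 2→0: ·
after 11 — deliver 1→3: ·
after 12 — deliver 3→0: ·
after 13 — deliver 1→0: ·
after 14 — deliver 1→2: ·
after 15 — deliver 0→1: ·
after 16 — deliver 1→3: ·
after 17 — crash(0): n0:✗back/v2/[-]
after 18 — deliver 2→0: ·
after 19 — deliver 3→0: ·
after 20 — propose(3,'z'): ·
after 21 — timeout(3): n3:back/v2/[-]
after 22 — timeout(3): n3:prim/v3/[-]

empty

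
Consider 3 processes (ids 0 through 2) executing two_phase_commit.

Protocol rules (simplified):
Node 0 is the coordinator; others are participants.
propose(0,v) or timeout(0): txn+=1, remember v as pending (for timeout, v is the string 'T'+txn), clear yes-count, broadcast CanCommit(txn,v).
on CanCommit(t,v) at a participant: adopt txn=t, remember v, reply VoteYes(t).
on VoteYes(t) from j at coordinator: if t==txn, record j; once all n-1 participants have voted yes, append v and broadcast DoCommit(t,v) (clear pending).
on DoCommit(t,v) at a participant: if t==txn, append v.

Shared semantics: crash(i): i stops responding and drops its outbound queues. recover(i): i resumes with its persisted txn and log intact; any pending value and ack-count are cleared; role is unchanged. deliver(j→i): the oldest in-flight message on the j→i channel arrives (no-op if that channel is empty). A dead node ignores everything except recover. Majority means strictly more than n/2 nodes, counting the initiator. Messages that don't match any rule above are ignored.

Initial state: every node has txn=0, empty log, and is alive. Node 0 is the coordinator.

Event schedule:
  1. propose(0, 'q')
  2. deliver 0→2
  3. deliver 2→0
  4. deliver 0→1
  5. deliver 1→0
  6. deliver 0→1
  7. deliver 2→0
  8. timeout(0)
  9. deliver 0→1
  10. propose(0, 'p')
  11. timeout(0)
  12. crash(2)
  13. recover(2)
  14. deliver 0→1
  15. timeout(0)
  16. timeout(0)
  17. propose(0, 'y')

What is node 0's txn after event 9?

after 1 — propose(0,'q'): n0:coor/t1/[-]
after 2 — deliver 0→2: n2:part/t1/[-]
after 3 — deliver 2→0: ·
after 4 — deliver 0→1: n1:part/t1/[-]
after 5 — deliver 1→0: n0:coor/t1/[q]
after 6 — deliver 0→1: n1:part/t1/[q]
after 7 — deliver 2→0: ·
after 8 — timeout(0): n0:coor/t2/[q]
after 9 — deliver 0→1: n1:part/t2/[q]

2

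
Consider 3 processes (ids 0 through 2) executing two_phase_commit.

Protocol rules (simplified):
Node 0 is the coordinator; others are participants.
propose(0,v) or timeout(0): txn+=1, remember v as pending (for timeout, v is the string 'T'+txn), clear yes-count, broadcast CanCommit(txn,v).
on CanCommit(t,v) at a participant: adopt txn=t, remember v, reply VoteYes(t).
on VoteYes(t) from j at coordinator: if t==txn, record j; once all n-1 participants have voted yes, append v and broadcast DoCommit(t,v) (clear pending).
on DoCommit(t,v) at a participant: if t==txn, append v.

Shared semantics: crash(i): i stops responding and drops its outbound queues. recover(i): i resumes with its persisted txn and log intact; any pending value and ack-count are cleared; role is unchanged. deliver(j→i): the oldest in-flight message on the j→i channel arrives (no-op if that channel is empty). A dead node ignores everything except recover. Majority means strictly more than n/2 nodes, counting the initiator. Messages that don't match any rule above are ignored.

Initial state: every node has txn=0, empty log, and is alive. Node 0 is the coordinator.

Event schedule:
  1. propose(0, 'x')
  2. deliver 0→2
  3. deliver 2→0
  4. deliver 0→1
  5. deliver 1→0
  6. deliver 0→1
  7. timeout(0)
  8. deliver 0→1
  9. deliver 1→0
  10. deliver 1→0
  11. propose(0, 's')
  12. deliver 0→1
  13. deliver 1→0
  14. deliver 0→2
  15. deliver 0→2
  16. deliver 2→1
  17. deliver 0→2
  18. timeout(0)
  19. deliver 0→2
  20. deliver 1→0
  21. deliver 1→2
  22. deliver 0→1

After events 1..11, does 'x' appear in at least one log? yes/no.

yes

1. propose(0,'x'):  <0:coor t1 ->
2. deliver 0→2:  <2:part t1 ->
3. deliver 2→0:  nop
4. deliver 0→1:  <1:part t1 ->
5. deliver 1→0:  <0:coor t1 x>
6. deliver 0→1:  <1:part t1 x>
7. timeout(0):  <0:coor t2 x>
8. deliver 0→1:  <1:part t2 x>
9. deliver 1→0:  nop
10. deliver 1→0:  nop
11. propose(0,'s'):  <0:coor t3 x>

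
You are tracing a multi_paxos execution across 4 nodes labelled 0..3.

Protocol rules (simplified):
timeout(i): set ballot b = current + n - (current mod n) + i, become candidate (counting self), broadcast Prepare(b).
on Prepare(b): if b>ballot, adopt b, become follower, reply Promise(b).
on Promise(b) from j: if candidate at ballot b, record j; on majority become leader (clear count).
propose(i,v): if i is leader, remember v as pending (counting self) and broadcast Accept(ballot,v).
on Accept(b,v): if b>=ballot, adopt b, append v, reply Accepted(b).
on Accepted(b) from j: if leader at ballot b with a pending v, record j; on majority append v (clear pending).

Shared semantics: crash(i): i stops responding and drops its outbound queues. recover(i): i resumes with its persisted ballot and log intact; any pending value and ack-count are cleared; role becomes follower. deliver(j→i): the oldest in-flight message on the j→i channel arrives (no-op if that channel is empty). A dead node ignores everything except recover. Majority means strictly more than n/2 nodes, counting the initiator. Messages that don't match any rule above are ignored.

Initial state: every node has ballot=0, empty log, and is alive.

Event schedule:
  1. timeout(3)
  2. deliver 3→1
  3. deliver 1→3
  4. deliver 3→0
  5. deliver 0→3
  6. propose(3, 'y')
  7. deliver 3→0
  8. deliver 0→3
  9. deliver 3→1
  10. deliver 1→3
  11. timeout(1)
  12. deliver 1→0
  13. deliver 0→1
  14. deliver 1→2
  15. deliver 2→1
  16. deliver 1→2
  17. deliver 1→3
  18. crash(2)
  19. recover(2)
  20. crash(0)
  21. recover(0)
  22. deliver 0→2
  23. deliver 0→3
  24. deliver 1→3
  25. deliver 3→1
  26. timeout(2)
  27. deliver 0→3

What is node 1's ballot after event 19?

step 1 timeout(3): 3={cand,b=7,log=-}
step 2 deliver 3→1: 1={foll,b=7,log=-}
step 3 deliver 1→3: —
step 4 deliver 3→0: 0={foll,b=7,log=-}
step 5 deliver 0→3: 3={lead,b=7,log=-}
step 6 propose(3,'y'): —
step 7 deliver 3→0: 0={foll,b=7,log=y}
step 8 deliver 0→3: —
step 9 deliver 3→1: 1={foll,b=7,log=y}
step 10 deliver 1→3: 3={lead,b=7,log=y}
step 11 timeout(1): 1={cand,b=9,log=y}
step 12 deliver 1→0: 0={foll,b=9,log=y}
step 13 deliver 0→1: —
step 14 deliver 1→2: 2={foll,b=9,log=-}
step 15 deliver 2→1: 1={lead,b=9,log=y}
step 16 deliver 1→2: —
step 17 deliver 1→3: 3={foll,b=9,log=y}
step 18 crash(2): 2={✗foll,b=9,log=-}
step 19 recover(2): 2={foll,b=9,log=-}

9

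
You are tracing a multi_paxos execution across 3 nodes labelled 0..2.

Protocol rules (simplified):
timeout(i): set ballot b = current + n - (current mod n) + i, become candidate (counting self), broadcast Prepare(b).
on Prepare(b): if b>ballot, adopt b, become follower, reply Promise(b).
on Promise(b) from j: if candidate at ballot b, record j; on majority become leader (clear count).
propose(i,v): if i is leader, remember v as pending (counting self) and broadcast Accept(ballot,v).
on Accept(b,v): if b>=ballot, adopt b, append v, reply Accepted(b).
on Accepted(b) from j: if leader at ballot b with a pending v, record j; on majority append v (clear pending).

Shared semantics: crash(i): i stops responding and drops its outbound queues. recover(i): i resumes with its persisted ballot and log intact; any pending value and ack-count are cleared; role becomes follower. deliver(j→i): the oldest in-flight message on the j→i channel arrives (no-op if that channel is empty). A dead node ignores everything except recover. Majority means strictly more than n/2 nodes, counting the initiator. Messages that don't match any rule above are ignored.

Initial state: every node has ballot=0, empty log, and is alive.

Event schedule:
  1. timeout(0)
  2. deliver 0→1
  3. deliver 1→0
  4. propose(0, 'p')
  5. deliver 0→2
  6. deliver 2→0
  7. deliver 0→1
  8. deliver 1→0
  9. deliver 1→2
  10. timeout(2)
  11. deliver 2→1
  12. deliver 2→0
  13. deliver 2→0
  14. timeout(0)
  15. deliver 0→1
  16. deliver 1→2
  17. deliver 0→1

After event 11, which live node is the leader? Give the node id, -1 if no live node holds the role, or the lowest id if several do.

step 1 timeout(0): 0={cand,b=3,log=-}
step 2 deliver 0→1: 1={foll,b=3,log=-}
step 3 deliver 1→0: 0={lead,b=3,log=-}
step 4 propose(0,'p'): —
step 5 deliver 0→2: 2={foll,b=3,log=-}
step 6 deliver 2→0: —
step 7 deliver 0→1: 1={foll,b=3,log=p}
step 8 deliver 1→0: 0={lead,b=3,log=p}
step 9 deliver 1→2: —
step 10 timeout(2): 2={cand,b=8,log=-}
step 11 deliver 2→1: 1={foll,b=8,log=p}

0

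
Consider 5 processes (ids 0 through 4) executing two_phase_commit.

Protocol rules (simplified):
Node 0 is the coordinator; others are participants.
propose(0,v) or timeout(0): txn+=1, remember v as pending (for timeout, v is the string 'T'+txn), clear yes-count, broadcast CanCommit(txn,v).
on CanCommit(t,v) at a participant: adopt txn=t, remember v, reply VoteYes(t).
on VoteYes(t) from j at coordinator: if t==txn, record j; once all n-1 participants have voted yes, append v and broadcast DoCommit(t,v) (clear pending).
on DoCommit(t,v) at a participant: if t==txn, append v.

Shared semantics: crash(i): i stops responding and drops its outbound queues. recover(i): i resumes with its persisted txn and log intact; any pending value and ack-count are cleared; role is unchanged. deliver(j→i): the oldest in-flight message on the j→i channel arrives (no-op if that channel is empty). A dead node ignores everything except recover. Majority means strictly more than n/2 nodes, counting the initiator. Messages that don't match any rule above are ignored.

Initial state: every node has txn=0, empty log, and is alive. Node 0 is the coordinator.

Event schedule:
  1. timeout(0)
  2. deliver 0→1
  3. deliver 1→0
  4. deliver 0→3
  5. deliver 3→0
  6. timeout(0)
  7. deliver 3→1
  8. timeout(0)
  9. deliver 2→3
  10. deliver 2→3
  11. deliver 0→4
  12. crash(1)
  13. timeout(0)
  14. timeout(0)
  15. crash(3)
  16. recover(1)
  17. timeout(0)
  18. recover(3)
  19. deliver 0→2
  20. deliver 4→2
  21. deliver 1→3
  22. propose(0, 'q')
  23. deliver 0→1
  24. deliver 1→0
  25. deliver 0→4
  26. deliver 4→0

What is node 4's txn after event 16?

1

e1 timeout(0): 0[coor,t=1,-]
e2 deliver 0→1: 1[part,t=1,-]
e3 deliver 1→0: ·
e4 deliver 0→3: 3[part,t=1,-]
e5 deliver 3→0: ·
e6 timeout(0): 0[coor,t=2,-]
e7 deliver 3→1: ·
e8 timeout(0): 0[coor,t=3,-]
e9 deliver 2→3: ·
e10 deliver 2→3: ·
e11 deliver 0→4: 4[part,t=1,-]
e12 crash(1): 1[✗part,t=1,-]
e13 timeout(0): 0[coor,t=4,-]
e14 timeout(0): 0[coor,t=5,-]
e15 crash(3): 3[✗part,t=1,-]
e16 recover(1): 1[part,t=1,-]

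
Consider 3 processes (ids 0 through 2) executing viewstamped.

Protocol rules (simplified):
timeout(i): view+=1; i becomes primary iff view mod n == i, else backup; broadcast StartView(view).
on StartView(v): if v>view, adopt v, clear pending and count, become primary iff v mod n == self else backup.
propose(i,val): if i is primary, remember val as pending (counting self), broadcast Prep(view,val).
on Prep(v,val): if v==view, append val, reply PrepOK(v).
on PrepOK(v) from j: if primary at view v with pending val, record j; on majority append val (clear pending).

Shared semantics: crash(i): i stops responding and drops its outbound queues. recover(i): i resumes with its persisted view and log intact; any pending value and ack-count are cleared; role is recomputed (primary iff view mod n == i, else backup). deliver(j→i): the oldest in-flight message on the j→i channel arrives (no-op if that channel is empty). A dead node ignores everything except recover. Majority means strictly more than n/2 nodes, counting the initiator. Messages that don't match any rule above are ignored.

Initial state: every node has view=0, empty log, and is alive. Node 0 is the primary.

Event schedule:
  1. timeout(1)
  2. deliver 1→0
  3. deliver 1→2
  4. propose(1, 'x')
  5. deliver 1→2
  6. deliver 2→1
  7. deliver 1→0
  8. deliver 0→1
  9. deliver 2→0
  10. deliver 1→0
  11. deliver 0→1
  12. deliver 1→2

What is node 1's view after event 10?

1

e1 timeout(1): 1[prim,v=1,-]
e2 deliver 1→0: 0[back,v=1,-]
e3 deliver 1→2: 2[back,v=1,-]
e4 propose(1,'x'): ·
e5 deliver 1→2: 2[back,v=1,x]
e6 deliver 2→1: 1[prim,v=1,x]
e7 deliver 1→0: 0[back,v=1,x]
e8 deliver 0→1: ·
e9 deliver 2→0: ·
e10 deliver 1→0: ·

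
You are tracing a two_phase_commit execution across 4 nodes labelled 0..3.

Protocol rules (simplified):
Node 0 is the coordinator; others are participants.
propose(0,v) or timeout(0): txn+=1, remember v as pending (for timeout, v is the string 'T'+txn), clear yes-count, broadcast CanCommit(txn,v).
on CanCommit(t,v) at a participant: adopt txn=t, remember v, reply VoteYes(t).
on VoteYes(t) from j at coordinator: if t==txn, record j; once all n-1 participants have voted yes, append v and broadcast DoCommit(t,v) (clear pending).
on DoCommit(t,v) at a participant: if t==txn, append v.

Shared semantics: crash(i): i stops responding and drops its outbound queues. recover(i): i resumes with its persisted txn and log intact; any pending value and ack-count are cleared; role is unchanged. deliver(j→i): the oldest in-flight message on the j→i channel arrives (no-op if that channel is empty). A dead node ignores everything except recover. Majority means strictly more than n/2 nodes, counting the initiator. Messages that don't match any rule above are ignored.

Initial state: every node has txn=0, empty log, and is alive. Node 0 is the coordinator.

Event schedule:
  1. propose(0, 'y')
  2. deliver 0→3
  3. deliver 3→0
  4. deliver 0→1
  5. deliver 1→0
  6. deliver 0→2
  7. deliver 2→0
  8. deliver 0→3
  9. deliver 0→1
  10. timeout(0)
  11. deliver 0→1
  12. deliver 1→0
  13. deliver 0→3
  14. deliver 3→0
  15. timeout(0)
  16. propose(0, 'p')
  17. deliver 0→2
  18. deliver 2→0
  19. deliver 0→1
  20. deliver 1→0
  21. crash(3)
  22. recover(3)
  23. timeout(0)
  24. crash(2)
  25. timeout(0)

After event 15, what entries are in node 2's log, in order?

1. propose(0,'y'):  <0:coor t1 ->
2. deliver 0→3:  <3:part t1 ->
3. deliver 3→0:  nop
4. deliver 0→1:  <1:part t1 ->
5. deliver 1→0:  nop
6. deliver 0→2:  <2:part t1 ->
7. deliver 2→0:  <0:coor t1 y>
8. deliver 0→3:  <3:part t1 y>
9. deliver 0→1:  <1:part t1 y>
10. timeout(0):  <0:coor t2 y>
11. deliver 0→1:  <1:part t2 y>
12. deliver 1→0:  nop
13. deliver 0→3:  <3:part t2 y>
14. deliver 3→0:  nop
15. timeout(0):  <0:coor t3 y>

empty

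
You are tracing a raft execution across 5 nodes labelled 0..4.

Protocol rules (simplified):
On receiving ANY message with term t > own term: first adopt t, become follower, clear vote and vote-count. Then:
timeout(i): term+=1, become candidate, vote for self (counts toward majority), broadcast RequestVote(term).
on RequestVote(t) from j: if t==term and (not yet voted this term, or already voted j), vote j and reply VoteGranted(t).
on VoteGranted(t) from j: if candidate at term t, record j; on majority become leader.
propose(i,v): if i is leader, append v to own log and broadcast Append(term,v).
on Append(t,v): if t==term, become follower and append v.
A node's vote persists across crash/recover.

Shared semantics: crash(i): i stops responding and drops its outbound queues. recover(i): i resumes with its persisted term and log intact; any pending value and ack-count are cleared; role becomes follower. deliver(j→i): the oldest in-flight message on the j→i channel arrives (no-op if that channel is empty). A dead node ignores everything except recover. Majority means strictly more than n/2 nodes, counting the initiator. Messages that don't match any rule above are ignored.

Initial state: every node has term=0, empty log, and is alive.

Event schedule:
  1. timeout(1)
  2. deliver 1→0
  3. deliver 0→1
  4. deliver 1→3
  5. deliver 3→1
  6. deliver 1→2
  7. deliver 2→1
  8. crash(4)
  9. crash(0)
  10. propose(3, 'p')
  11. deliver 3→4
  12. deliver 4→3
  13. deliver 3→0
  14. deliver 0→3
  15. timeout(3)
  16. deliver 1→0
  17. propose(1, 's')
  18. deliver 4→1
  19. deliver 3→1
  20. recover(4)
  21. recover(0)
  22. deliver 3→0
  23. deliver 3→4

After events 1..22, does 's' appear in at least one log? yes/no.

step 1 timeout(1): 1={cand,t=1,log=-}
step 2 deliver 1→0: 0={foll,t=1,log=-}
step 3 deliver 0→1: —
step 4 deliver 1→3: 3={foll,t=1,log=-}
step 5 deliver 3→1: 1={lead,t=1,log=-}
step 6 deliver 1→2: 2={foll,t=1,log=-}
step 7 deliver 2→1: —
step 8 crash(4): 4={✗foll,t=0,log=-}
step 9 crash(0): 0={✗foll,t=1,log=-}
step 10 propose(3,'p'): —
step 11 deliver 3→4: —
step 12 deliver 4→3: —
step 13 deliver 3→0: —
step 14 deliver 0→3: —
step 15 timeout(3): 3={cand,t=2,log=-}
step 16 deliver 1→0: —
step 17 propose(1,'s'): 1={lead,t=1,log=s}
step 18 deliver 4→1: —
step 19 deliver 3→1: 1={foll,t=2,log=s}
step 20 recover(4): 4={foll,t=0,log=-}
step 21 recover(0): 0={foll,t=1,log=-}
step 22 deliver 3→0: 0={foll,t=2,log=-}

yes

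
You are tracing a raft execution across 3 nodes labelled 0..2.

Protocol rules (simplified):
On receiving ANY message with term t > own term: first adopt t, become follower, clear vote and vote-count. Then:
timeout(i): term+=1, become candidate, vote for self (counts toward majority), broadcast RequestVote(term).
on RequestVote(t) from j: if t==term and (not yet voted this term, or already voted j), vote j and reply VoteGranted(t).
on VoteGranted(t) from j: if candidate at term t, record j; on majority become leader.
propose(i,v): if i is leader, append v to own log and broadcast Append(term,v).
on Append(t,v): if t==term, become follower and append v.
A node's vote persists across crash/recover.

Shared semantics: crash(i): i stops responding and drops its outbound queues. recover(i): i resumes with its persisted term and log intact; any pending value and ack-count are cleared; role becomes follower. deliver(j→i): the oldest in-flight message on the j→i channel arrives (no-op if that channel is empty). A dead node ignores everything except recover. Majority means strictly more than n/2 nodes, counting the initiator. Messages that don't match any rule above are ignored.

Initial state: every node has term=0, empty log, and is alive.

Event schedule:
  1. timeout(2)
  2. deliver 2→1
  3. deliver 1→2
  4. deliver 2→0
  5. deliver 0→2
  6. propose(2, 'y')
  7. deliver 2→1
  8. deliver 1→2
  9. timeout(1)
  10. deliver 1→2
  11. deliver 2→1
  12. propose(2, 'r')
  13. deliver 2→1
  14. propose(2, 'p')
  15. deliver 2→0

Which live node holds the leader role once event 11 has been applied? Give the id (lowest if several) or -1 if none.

1. timeout(2):  <2:cand t1 ->
2. deliver 2→1:  <1:foll t1 ->
3. deliver 1→2:  <2:lead t1 ->
4. deliver 2→0:  <0:foll t1 ->
5. deliver 0→2:  nop
6. propose(2,'y'):  <2:lead t1 y>
7. deliver 2→1:  <1:foll t1 y>
8. deliver 1→2:  nop
9. timeout(1):  <1:cand t2 y>
10. deliver 1→2:  <2:foll t2 y>
11. deliver 2→1:  <1:lead t2 y>

1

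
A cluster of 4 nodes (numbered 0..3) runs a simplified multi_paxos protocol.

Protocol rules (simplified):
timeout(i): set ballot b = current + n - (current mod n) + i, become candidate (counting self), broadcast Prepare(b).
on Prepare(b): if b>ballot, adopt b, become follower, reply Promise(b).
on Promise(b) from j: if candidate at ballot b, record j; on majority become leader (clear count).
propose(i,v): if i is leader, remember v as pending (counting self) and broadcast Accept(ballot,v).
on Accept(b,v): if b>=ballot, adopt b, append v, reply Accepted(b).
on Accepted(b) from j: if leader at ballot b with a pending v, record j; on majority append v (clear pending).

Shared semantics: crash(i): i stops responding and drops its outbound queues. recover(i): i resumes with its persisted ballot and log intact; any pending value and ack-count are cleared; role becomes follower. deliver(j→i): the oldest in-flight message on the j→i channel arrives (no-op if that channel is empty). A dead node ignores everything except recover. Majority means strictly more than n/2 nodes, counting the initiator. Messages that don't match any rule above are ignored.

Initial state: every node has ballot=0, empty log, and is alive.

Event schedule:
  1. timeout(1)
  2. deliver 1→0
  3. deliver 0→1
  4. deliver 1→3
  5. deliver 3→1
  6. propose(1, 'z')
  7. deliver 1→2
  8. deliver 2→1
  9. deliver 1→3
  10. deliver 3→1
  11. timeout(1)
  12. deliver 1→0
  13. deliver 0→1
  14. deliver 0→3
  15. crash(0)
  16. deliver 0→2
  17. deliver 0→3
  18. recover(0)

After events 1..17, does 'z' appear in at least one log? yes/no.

after 1 — timeout(1): n1:cand/b5/[-]
after 2 — deliver 1→0: n0:foll/b5/[-]
after 3 — deliver 0→1: ·
after 4 — deliver 1→3: n3:foll/b5/[-]
after 5 — deliver 3→1: n1:lead/b5/[-]
after 6 — propose(1,'z'): ·
after 7 — deliver 1→2: n2:foll/b5/[-]
after 8 — deliver 2→1: ·
after 9 — deliver 1→3: n3:foll/b5/[z]
after 10 — deliver 3→1: ·
after 11 — timeout(1): n1:cand/b9/[-]
after 12 — deliver 1→0: n0:foll/b5/[z]
after 13 — deliver 0→1: ·
after 14 — deliver 0→3: ·
after 15 — crash(0): n0:✗foll/b5/[z]
after 16 — deliver 0→2: ·
after 17 — deliver 0→3: ·

yes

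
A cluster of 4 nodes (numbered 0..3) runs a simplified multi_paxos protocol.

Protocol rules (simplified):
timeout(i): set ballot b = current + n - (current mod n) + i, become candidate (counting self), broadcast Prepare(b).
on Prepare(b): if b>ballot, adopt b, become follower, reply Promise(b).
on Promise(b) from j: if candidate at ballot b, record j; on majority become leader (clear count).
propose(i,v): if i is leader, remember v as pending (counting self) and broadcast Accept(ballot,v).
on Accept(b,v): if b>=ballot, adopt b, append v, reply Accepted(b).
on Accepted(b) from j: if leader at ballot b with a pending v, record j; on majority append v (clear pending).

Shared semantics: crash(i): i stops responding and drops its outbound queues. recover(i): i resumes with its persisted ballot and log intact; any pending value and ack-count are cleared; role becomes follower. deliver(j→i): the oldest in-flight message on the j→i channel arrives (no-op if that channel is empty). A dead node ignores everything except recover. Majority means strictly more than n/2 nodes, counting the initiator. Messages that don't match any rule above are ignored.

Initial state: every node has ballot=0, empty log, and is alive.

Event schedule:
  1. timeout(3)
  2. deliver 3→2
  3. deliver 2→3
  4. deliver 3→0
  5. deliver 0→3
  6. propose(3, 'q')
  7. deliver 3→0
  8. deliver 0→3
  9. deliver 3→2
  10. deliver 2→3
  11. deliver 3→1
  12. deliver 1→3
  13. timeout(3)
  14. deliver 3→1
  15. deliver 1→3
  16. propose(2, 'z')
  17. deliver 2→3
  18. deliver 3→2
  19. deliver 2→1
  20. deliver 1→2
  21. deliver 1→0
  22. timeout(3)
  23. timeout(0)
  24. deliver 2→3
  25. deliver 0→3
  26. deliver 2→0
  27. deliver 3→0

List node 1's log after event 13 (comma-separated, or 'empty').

step 1 timeout(3): 3={cand,b=7,log=-}
step 2 deliver 3→2: 2={foll,b=7,log=-}
step 3 deliver 2→3: —
step 4 deliver 3→0: 0={foll,b=7,log=-}
step 5 deliver 0→3: 3={lead,b=7,log=-}
step 6 propose(3,'q'): —
step 7 deliver 3→0: 0={foll,b=7,log=q}
step 8 deliver 0→3: —
step 9 deliver 3→2: 2={foll,b=7,log=q}
step 10 deliver 2→3: 3={lead,b=7,log=q}
step 11 deliver 3→1: 1={foll,b=7,log=-}
step 12 deliver 1→3: —
step 13 timeout(3): 3={cand,b=11,log=q}

empty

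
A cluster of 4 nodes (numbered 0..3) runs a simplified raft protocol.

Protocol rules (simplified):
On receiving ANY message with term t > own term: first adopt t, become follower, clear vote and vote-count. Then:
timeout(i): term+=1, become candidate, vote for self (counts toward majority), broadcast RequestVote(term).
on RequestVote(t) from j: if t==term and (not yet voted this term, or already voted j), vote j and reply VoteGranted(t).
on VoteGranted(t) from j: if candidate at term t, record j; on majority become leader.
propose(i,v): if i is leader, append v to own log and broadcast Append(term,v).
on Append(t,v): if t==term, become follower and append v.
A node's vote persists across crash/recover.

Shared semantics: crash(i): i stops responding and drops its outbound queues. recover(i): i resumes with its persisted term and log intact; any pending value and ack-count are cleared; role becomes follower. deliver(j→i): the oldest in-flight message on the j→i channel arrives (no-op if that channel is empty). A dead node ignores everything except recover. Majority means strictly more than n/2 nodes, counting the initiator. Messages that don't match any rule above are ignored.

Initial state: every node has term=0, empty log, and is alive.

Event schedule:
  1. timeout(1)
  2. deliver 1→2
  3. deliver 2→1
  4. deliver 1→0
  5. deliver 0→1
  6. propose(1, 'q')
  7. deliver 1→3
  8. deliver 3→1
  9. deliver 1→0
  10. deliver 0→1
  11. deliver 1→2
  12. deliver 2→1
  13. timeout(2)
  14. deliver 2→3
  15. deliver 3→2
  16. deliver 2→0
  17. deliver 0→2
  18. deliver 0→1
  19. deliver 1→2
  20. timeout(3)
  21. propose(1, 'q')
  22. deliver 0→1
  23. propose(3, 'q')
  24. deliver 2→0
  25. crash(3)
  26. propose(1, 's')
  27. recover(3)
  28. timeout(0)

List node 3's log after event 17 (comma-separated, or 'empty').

[1] timeout(1) → N1(cand t1 [-])
[2] deliver 1→2 → N2(foll t1 [-])
[3] deliver 2→1 → ∅
[4] deliver 1→0 → N0(foll t1 [-])
[5] deliver 0→1 → N1(lead t1 [-])
[6] propose(1,'q') → N1(lead t1 [q])
[7] deliver 1→3 → N3(foll t1 [-])
[8] deliver 3→1 → ∅
[9] deliver 1→0 → N0(foll t1 [q])
[10] deliver 0→1 → ∅
[11] deliver 1→2 → N2(foll t1 [q])
[12] deliver 2→1 → ∅
[13] timeout(2) → N2(cand t2 [q])
[14] deliver 2→3 → N3(foll t2 [-])
[15] deliver 3→2 → ∅
[16] deliver 2→0 → N0(foll t2 [q])
[17] deliver 0→2 → N2(lead t2 [q])

empty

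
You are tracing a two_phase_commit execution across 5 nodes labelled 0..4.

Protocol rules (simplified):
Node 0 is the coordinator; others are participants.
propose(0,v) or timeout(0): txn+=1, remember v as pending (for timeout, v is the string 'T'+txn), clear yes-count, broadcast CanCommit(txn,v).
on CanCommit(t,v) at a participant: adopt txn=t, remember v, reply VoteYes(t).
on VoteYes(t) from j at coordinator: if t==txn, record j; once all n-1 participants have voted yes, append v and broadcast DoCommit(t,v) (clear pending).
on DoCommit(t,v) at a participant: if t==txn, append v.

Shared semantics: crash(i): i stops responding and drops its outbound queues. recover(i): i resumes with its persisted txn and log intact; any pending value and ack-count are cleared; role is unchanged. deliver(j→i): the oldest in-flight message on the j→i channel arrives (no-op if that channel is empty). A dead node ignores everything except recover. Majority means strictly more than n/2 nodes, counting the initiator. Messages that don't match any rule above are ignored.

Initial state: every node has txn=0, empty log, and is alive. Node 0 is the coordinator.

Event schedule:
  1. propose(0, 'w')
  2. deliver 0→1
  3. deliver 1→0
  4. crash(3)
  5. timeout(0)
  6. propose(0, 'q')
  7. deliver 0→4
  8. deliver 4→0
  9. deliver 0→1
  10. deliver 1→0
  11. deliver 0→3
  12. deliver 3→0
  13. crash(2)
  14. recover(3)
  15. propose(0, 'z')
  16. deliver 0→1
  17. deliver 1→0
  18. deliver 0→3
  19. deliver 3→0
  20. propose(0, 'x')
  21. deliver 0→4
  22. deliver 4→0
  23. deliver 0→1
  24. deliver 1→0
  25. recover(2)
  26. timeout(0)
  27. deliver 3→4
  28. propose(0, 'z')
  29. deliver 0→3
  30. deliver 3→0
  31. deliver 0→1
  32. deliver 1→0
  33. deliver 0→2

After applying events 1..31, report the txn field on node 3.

2

step 1 propose(0,'w'): 0={coor,t=1,log=-}
step 2 deliver 0→1: 1={part,t=1,log=-}
step 3 deliver 1→0: —
step 4 crash(3): 3={✗part,t=0,log=-}
step 5 timeout(0): 0={coor,t=2,log=-}
step 6 propose(0,'q'): 0={coor,t=3,log=-}
step 7 deliver 0→4: 4={part,t=1,log=-}
step 8 deliver 4→0: —
step 9 deliver 0→1: 1={part,t=2,log=-}
step 10 deliver 1→0: —
step 11 deliver 0→3: —
step 12 deliver 3→0: —
step 13 crash(2): 2={✗part,t=0,log=-}
step 14 recover(3): 3={part,t=0,log=-}
step 15 propose(0,'z'): 0={coor,t=4,log=-}
step 16 deliver 0→1: 1={part,t=3,log=-}
step 17 deliver 1→0: —
step 18 deliver 0→3: 3={part,t=1,log=-}
step 19 deliver 3→0: —
step 20 propose(0,'x'): 0={coor,t=5,log=-}
step 21 deliver 0→4: 4={part,t=2,log=-}
step 22 deliver 4→0: —
step 23 deliver 0→1: 1={part,t=4,log=-}
step 24 deliver 1→0: —
step 25 recover(2): 2={part,t=0,log=-}
step 26 timeout(0): 0={coor,t=6,log=-}
step 27 deliver 3→4: —
step 28 propose(0,'z'): 0={coor,t=7,log=-}
step 29 deliver 0→3: 3={part,t=2,log=-}
step 30 deliver 3→0: —
step 31 deliver 0→1: 1={part,t=5,log=-}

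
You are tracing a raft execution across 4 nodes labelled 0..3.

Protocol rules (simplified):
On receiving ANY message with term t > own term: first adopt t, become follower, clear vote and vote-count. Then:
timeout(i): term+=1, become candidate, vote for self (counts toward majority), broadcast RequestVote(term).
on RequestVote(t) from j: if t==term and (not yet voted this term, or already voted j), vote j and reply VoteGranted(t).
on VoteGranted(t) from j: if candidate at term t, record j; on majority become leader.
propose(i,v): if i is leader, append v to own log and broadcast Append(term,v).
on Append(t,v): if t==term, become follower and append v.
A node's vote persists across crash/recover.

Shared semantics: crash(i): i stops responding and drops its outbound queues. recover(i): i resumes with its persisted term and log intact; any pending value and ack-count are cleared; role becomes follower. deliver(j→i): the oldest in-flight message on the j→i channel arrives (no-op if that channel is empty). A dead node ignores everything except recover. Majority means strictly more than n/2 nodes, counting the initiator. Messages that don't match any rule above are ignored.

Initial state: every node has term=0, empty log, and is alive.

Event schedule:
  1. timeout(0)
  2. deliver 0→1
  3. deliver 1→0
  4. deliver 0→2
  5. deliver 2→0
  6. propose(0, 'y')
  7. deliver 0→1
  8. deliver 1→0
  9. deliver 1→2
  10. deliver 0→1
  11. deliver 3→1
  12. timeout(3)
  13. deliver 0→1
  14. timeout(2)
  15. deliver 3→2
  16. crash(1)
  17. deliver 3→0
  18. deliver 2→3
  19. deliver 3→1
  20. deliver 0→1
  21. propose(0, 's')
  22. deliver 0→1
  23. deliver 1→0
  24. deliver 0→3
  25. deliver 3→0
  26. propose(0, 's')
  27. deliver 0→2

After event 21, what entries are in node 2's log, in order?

1. timeout(0):  <0:cand t1 ->
2. deliver 0→1:  <1:foll t1 ->
3. deliver 1→0:  nop
4. deliver 0→2:  <2:foll t1 ->
5. deliver 2→0:  <0:lead t1 ->
6. propose(0,'y'):  <0:lead t1 y>
7. deliver 0→1:  <1:foll t1 y>
8. deliver 1→0:  nop
9. deliver 1→2:  nop
10. deliver 0→1:  nop
11. deliver 3→1:  nop
12. timeout(3):  <3:cand t1 ->
13. deliver 0→1:  nop
14. timeout(2):  <2:cand t2 ->
15. deliver 3→2:  nop
16. crash(1):  <1:✗foll t1 y>
17. deliver 3→0:  nop
18. deliver 2→3:  <3:foll t2 ->
19. deliver 3→1:  nop
20. deliver 0→1:  nop
21. propose(0,'s'):  <0:lead t1 y,s>

empty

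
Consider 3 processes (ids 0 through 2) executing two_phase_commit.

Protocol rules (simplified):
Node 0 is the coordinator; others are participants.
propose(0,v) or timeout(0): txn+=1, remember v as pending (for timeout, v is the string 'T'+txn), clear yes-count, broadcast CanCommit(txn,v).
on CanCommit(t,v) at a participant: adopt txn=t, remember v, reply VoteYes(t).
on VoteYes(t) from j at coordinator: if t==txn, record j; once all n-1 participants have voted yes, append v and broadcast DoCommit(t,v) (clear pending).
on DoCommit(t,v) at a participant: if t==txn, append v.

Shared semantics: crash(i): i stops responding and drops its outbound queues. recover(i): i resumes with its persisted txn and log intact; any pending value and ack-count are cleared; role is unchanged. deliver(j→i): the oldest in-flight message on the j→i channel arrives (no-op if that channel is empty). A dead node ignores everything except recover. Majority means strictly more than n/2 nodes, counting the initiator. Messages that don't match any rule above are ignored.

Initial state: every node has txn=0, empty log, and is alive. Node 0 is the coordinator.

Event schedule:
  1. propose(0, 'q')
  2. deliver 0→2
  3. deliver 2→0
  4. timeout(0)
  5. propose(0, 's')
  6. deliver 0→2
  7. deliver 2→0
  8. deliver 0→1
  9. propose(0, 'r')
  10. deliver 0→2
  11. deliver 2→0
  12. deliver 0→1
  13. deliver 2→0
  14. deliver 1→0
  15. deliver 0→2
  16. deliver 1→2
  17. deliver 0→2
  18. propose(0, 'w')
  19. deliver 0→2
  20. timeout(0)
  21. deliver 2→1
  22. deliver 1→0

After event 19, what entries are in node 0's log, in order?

1. propose(0,'q'):  <0:coor t1 ->
2. deliver 0→2:  <2:part t1 ->
3. deliver 2→0:  nop
4. timeout(0):  <0:coor t2 ->
5. propose(0,'s'):  <0:coor t3 ->
6. deliver 0→2:  <2:part t2 ->
7. deliver 2→0:  nop
8. deliver 0→1:  <1:part t1 ->
9. propose(0,'r'):  <0:coor t4 ->
10. deliver 0→2:  <2:part t3 ->
11. deliver 2→0:  nop
12. deliver 0→1:  <1:part t2 ->
13. deliver 2→0:  nop
14. deliver 1→0:  nop
15. deliver 0→2:  <2:part t4 ->
16. deliver 1→2:  nop
17. deliver 0→2:  nop
18. propose(0,'w'):  <0:coor t5 ->
19. deliver 0→2:  <2:part t5 ->

empty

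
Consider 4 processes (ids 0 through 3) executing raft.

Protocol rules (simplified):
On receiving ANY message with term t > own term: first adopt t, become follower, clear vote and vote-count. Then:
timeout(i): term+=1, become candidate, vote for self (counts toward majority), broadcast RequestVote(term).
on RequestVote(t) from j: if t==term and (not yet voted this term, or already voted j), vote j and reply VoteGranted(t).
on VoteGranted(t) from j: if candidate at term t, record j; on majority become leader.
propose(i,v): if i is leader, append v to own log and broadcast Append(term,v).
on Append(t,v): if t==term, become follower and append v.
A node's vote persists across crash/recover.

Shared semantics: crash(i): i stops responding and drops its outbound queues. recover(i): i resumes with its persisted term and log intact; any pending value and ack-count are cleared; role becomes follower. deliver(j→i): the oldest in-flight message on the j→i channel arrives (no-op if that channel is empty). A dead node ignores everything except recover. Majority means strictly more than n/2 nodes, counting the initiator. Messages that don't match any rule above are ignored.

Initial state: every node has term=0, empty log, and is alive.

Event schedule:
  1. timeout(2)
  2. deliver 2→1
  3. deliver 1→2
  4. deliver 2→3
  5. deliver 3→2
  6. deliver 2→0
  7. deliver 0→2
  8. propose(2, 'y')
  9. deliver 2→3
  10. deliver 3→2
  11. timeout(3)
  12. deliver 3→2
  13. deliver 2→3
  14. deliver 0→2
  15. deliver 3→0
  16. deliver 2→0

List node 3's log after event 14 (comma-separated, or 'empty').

after 1 — timeout(2): n2:cand/t1/[-]
after 2 — deliver 2→1: n1:foll/t1/[-]
after 3 — deliver 1→2: ·
after 4 — deliver 2→3: n3:foll/t1/[-]
after 5 — deliver 3→2: n2:lead/t1/[-]
after 6 — deliver 2→0: n0:foll/t1/[-]
after 7 — deliver 0→2: ·
after 8 — propose(2,'y'): n2:lead/t1/[y]
after 9 — deliver 2→3: n3:foll/t1/[y]
after 10 — deliver 3→2: ·
after 11 — timeout(3): n3:cand/t2/[y]
after 12 — deliver 3→2: n2:foll/t2/[y]
after 13 — deliver 2→3: ·
after 14 — deliver 0→2: ·

y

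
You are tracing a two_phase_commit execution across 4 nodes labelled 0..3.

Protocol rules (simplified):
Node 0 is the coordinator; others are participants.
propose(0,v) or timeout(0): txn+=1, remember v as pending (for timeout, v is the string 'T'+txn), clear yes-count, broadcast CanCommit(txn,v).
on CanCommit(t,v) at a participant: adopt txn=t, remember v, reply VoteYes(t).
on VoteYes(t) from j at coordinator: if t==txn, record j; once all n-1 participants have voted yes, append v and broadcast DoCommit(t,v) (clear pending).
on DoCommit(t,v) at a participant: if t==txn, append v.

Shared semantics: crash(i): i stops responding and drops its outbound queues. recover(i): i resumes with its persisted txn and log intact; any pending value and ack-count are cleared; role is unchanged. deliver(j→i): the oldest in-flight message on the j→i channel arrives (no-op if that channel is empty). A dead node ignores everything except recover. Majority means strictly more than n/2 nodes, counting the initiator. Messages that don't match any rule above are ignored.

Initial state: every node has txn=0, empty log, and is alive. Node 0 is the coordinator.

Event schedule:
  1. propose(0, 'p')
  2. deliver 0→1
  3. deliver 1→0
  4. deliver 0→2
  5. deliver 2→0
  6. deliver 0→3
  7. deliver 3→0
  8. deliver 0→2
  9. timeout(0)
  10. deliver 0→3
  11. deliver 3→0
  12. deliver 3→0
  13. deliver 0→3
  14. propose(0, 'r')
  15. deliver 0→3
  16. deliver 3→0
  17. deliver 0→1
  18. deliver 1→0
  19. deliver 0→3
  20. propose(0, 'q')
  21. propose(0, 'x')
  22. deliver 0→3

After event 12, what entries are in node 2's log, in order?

step 1 propose(0,'p'): 0={coor,t=1,log=-}
step 2 deliver 0→1: 1={part,t=1,log=-}
step 3 deliver 1→0: —
step 4 deliver 0→2: 2={part,t=1,log=-}
step 5 deliver 2→0: —
step 6 deliver 0→3: 3={part,t=1,log=-}
step 7 deliver 3→0: 0={coor,t=1,log=p}
step 8 deliver 0→2: 2={part,t=1,log=p}
step 9 timeout(0): 0={coor,t=2,log=p}
step 10 deliver 0→3: 3={part,t=1,log=p}
step 11 deliver 3→0: —
step 12 deliver 3→0: —

p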